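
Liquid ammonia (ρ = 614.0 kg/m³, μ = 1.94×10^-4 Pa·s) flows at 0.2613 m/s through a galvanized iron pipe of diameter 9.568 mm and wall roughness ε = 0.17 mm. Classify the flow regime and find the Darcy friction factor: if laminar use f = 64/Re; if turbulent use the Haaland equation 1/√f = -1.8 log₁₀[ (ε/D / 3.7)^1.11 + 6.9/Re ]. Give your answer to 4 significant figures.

f ≈ 0.05138

Re = ρVD/μ = 614·0.2613·0.009568/0.000194 = 7913.
Re > 4000 → turbulent. ε/D = 0.00017/0.009568 = 0.0178; Haaland: 1/√f = -1.8 log₁₀[0.00267 + 0.000872] = 4.412, so f = 0.05138.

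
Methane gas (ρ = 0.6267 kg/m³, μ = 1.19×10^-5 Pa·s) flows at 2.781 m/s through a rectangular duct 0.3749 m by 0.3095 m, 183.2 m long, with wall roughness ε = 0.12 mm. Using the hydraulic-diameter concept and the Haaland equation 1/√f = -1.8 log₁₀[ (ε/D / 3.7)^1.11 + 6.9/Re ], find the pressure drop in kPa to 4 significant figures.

Hydraulic diameter D_h = 4A/P = 4·(0.3749·0.3095)/(2·(0.3749+0.3095)) = 0.4641/1.369 = 0.3391 m.
Re = ρVD_h/μ = 0.6267·2.781·0.3391/1.19e-05 = 4.966e+04.
ε/D_h = 0.00012/0.3391 = 0.000354; Haaland gives 1/√f = -1.8 log₁₀[3.46e-05+0.000139] = 6.769, so f = 0.02182.
ΔP = f(L/D_h)(ρV²/2) = 0.02182·183.2/0.3391·2.423 = 28.57 Pa.
ΔP = 0.02857 kPa.

ΔP ≈ 0.02857 kPa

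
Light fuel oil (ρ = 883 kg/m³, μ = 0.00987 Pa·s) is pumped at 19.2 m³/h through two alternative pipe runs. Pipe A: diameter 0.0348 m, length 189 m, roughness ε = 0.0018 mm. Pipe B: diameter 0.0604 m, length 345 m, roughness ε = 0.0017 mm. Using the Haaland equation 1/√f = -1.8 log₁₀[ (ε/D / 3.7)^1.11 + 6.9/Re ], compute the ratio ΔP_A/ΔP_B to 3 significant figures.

Pipe A: V = Q/A = 0.005333/0.0009511 = 5.607 m/s; Re = 1.746e+04; ε/D = 5.17e-05; Haaland → f = 0.02672; ΔP_A = f(L/D)(ρV²/2) = 2.014e+06 Pa.
Pipe B: V = Q/A = 0.005333/0.002865 = 1.861 m/s; Re = 1.006e+04; ε/D = 2.81e-05; Haaland → f = 0.03086; ΔP_B = f(L/D)(ρV²/2) = 2.697e+05 Pa.
ΔP_A/ΔP_B = 2.014e+06/2.697e+05 = 7.47.

ΔP_A/ΔP_B ≈ 7.47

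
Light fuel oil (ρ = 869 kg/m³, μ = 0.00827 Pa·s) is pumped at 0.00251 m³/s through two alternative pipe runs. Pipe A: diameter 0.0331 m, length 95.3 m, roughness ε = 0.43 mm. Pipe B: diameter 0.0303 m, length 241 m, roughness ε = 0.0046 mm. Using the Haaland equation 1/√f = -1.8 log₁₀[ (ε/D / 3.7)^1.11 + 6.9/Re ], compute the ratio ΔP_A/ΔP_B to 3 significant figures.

Pipe A: V = Q/A = 0.00251/0.0008605 = 2.917 m/s; Re = 1.015e+04; ε/D = 0.013; Haaland → f = 0.04598; ΔP_A = f(L/D)(ρV²/2) = 4.894e+05 Pa.
Pipe B: V = Q/A = 0.00251/0.0007211 = 3.481 m/s; Re = 1.108e+04; ε/D = 0.000152; Haaland → f = 0.03021; ΔP_B = f(L/D)(ρV²/2) = 1.265e+06 Pa.
ΔP_A/ΔP_B = 4.894e+05/1.265e+06 = 0.387.

ΔP_A/ΔP_B ≈ 0.387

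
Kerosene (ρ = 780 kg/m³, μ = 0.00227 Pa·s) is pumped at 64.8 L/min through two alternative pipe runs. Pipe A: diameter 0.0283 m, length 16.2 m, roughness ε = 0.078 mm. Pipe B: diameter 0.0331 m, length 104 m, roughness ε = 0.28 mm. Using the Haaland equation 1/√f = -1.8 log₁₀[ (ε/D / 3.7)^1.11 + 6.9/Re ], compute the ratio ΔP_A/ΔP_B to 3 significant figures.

Pipe A: V = Q/A = 0.00108/0.000629 = 1.717 m/s; Re = 1.67e+04; ε/D = 0.00276; Haaland → f = 0.03161; ΔP_A = f(L/D)(ρV²/2) = 2.081e+04 Pa.
Pipe B: V = Q/A = 0.00108/0.0008605 = 1.255 m/s; Re = 1.427e+04; ε/D = 0.00846; Haaland → f = 0.0399; ΔP_B = f(L/D)(ρV²/2) = 7.702e+04 Pa.
ΔP_A/ΔP_B = 2.081e+04/7.702e+04 = 0.270.

ΔP_A/ΔP_B ≈ 0.270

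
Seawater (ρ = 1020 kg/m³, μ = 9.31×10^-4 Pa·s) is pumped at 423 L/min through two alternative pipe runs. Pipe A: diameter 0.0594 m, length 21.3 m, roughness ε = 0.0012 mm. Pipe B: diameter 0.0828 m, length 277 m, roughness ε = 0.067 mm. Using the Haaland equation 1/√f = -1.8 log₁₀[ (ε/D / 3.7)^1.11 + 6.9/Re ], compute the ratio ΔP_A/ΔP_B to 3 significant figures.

Pipe A: V = Q/A = 0.00705/0.002771 = 2.544 m/s; Re = 1.656e+05; ε/D = 2.02e-05; Haaland → f = 0.0162; ΔP_A = f(L/D)(ρV²/2) = 1.917e+04 Pa.
Pipe B: V = Q/A = 0.00705/0.005385 = 1.309 m/s; Re = 1.188e+05; ε/D = 0.000809; Haaland → f = 0.02093; ΔP_B = f(L/D)(ρV²/2) = 6.123e+04 Pa.
ΔP_A/ΔP_B = 1.917e+04/6.123e+04 = 0.313.

ΔP_A/ΔP_B ≈ 0.313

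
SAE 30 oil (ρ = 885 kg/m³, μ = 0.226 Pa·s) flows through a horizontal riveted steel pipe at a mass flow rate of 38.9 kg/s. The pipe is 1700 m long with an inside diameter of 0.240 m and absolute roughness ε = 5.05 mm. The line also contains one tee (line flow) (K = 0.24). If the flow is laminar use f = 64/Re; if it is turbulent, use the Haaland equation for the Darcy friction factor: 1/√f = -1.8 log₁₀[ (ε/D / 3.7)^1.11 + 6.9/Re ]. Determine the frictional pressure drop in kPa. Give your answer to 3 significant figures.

A = πD²/4 = π(0.24)²/4 = 0.04524 m²; mean velocity V = ṁ/(ρA) = 38.9/(885 · 0.04524) = 0.9716 m/s.
Reynolds number Re = ρVD/μ = 885 · 0.9716 · 0.24 / 0.226 = 913.1.
Re < 2300 → laminar flow, so f = 64/Re = 64/913.1 = 0.07009 (the turbulent correlation is not needed).
Total minor-loss coefficient ΣK = 1·0.24 = 0.24.
ΔP = [f·L/D + ΣK]·(ρV²/2) = [0.07009·1700/0.24 + 0.24]·(885·0.9716²/2) = [496.5 + 0.24]·417.7 = 2.075e+05 Pa.
ΔP = 2.075e+05 Pa = 207 kPa.

ΔP ≈ 207 kPa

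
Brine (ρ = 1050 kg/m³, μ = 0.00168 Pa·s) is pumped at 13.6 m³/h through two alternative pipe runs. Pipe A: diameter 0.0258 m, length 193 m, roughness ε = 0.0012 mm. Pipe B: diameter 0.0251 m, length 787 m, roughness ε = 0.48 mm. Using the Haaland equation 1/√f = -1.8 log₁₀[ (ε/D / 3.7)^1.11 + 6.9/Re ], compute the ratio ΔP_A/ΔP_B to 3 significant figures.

ΔP_A/ΔP_B ≈ 0.0775

Pipe A: V = Q/A = 0.003778/0.0005228 = 7.226 m/s; Re = 1.165e+05; ε/D = 4.65e-05; Haaland → f = 0.01748; ΔP_A = f(L/D)(ρV²/2) = 3.585e+06 Pa.
Pipe B: V = Q/A = 0.003778/0.0004948 = 7.635 m/s; Re = 1.198e+05; ε/D = 0.0191; Haaland → f = 0.04823; ΔP_B = f(L/D)(ρV²/2) = 4.628e+07 Pa.
ΔP_A/ΔP_B = 3.585e+06/4.628e+07 = 0.0775.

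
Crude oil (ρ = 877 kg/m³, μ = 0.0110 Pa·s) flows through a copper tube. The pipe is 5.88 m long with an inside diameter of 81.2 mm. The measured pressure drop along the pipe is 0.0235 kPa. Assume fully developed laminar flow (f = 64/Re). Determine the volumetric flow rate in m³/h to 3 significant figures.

For laminar flow, f = 64/Re with Re = ρVD/μ, so Darcy-Weisbach reduces to ΔP = 32μLV/D². Solving for V: V = ΔP·D²/(32μL) = 23.5·(0.0812)²/(32·0.011·5.88) = 0.07486 m/s.
Check: Re = ρVD/μ = 877·0.07486·0.0812/0.011 = 484.6 < 2300, so the laminar assumption holds.
Q = V·A = 0.07486·(π/4·0.0812²) = 0.0003877 m³/s = 1.40 m³/h.

Q ≈ 1.40 m³/h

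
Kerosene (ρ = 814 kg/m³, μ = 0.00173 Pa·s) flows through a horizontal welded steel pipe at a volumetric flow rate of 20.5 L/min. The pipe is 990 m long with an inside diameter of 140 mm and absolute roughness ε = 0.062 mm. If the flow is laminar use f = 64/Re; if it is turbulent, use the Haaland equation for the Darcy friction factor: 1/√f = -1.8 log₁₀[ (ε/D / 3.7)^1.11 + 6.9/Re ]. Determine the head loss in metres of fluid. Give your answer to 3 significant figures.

Q = 20.5 L/min = 20.5/60000 = 0.0003417 m³/s.
Cross-sectional area A = πD²/4 = π(0.14)²/4 = 0.01539 m²; mean velocity V = Q/A = 0.0003417/0.01539 = 0.0222 m/s.
Reynolds number Re = ρVD/μ = 814 · 0.0222 · 0.14 / 0.00173 = 1462.
Re < 2300 → laminar flow, so f = 64/Re = 64/1462 = 0.04377 (the turbulent correlation is not needed).
Darcy-Weisbach: ΔP = f(L/D)(ρV²/2) = 0.04377·(990/0.14)·(814·0.0222²/2) = 0.04377·7071·0.2005 = 62.06 Pa.
Head loss h_f = ΔP/(ρg) = 62.06/(814·9.81) = 0.00777 m.

h_f ≈ 0.00777 m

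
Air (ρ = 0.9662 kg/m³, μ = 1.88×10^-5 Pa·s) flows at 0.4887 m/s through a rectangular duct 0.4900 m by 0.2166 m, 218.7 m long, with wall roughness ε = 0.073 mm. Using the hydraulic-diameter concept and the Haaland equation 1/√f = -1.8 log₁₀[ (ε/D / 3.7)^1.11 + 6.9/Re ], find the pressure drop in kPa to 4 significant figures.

Hydraulic diameter D_h = 4A/P = 4·(0.49·0.2166)/(2·(0.49+0.2166)) = 0.4245/1.413 = 0.3004 m.
Re = ρVD_h/μ = 0.9662·0.4887·0.3004/1.88e-05 = 7545.
ε/D_h = 7.3e-05/0.3004 = 0.000243; Haaland gives 1/√f = -1.8 log₁₀[2.28e-05+0.000915] = 5.451, so f = 0.03366.
ΔP = f(L/D_h)(ρV²/2) = 0.03366·218.7/0.3004·0.1154 = 2.827 Pa.
ΔP = 0.002827 kPa.

ΔP ≈ 0.002827 kPa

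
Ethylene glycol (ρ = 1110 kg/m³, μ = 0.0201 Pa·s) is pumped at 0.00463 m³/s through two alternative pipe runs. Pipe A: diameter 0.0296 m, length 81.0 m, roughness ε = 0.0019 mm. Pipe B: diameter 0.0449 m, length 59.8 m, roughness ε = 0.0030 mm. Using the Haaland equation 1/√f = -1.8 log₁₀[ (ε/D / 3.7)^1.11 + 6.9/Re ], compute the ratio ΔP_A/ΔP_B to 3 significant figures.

ΔP_A/ΔP_B ≈ 9.69

Pipe A: V = Q/A = 0.00463/0.0006881 = 6.728 m/s; Re = 1.1e+04; ε/D = 6.42e-05; Haaland → f = 0.03016; ΔP_A = f(L/D)(ρV²/2) = 2.074e+06 Pa.
Pipe B: V = Q/A = 0.00463/0.001583 = 2.924 m/s; Re = 7251; ε/D = 6.68e-05; Haaland → f = 0.03386; ΔP_B = f(L/D)(ρV²/2) = 2.14e+05 Pa.
ΔP_A/ΔP_B = 2.074e+06/2.14e+05 = 9.69.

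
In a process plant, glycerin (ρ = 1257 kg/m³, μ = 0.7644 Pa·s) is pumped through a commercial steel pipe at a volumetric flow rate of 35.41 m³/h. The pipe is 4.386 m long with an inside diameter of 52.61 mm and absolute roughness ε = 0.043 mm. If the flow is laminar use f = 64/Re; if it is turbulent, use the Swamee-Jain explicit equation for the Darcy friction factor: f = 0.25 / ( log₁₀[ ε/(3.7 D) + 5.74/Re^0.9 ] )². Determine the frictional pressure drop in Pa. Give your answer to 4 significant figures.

ΔP ≈ 175400 Pa

Q = 35.41 m³/h = 35.41/3600 = 0.009836 m³/s.
Cross-sectional area A = πD²/4 = π(0.05261)²/4 = 0.002174 m²; mean velocity V = Q/A = 0.009836/0.002174 = 4.525 m/s.
Reynolds number Re = ρVD/μ = 1257 · 4.525 · 0.05261 / 0.764 = 391.5.
Re < 2300 → laminar flow, so f = 64/Re = 64/391.5 = 0.1635 (the turbulent correlation is not needed).
Darcy-Weisbach: ΔP = f(L/D)(ρV²/2) = 0.1635·(4.386/0.05261)·(1257·4.525²/2) = 0.1635·83.37·1.287e+04 = 1.754e+05 Pa.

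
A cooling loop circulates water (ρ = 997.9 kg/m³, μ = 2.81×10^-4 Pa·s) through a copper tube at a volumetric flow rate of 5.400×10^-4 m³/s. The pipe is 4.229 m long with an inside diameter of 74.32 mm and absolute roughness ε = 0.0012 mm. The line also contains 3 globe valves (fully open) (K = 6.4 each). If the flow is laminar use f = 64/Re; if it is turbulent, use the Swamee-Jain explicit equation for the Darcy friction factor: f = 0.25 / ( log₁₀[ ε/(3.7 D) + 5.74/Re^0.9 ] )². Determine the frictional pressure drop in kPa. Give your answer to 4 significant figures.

Cross-sectional area A = πD²/4 = π(0.07432)²/4 = 0.004338 m²; mean velocity V = Q/A = 0.00054/0.004338 = 0.1245 m/s.
Reynolds number Re = ρVD/μ = 997.9 · 0.1245 · 0.07432 / 0.000281 = 3.285e+04.
Re > 4000 → turbulent. Relative roughness ε/D = 1.2e-06/0.07432 = 1.61e-05. Swamee-Jain: f = 0.25/(log₁₀[1.61e-05/3.7 + 5.74/3.285e+04^0.9])² = 0.25/(log₁₀[4.36e-06 + 0.000494])² = 0.25/(-3.302)² = 0.02293.
Total minor-loss coefficient ΣK = 3·6.4 = 19.2.
ΔP = [f·L/D + ΣK]·(ρV²/2) = [0.02293·4.229/0.07432 + 19.2]·(997.9·0.1245²/2) = [1.305 + 19.2]·7.731 = 158.5 Pa.
ΔP = 158.5 Pa = 0.1585 kPa.

ΔP ≈ 0.1585 kPa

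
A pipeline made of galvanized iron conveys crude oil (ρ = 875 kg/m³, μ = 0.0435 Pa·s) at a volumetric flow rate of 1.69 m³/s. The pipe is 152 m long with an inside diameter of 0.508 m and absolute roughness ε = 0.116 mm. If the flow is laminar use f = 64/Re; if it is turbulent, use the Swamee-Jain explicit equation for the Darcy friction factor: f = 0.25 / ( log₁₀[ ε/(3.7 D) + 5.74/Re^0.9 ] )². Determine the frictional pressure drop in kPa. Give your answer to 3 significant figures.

Cross-sectional area A = πD²/4 = π(0.508)²/4 = 0.2027 m²; mean velocity V = Q/A = 1.69/0.2027 = 8.338 m/s.
Reynolds number Re = ρVD/μ = 875 · 8.338 · 0.508 / 0.0435 = 8.52e+04.
Re > 4000 → turbulent. Relative roughness ε/D = 0.000116/0.508 = 0.000228. Swamee-Jain: f = 0.25/(log₁₀[0.000228/3.7 + 5.74/8.52e+04^0.9])² = 0.25/(log₁₀[6.17e-05 + 0.00021])² = 0.25/(-3.566)² = 0.01965.
Darcy-Weisbach: ΔP = f(L/D)(ρV²/2) = 0.01965·(152/0.508)·(875·8.338²/2) = 0.01965·299.2·3.042e+04 = 1.789e+05 Pa.
ΔP = 1.789e+05 Pa = 179 kPa.

ΔP ≈ 179 kPa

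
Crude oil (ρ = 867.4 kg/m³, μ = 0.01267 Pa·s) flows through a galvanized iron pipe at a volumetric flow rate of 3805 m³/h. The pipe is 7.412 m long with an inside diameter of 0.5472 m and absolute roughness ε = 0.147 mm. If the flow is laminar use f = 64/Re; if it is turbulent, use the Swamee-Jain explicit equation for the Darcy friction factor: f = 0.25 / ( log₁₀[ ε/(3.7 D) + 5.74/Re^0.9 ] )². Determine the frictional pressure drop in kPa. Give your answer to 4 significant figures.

Q = 3805 m³/h = 3805/3600 = 1.057 m³/s.
Cross-sectional area A = πD²/4 = π(0.5472)²/4 = 0.2352 m²; mean velocity V = Q/A = 1.057/0.2352 = 4.494 m/s.
Reynolds number Re = ρVD/μ = 867.4 · 4.494 · 0.5472 / 0.0127 = 1.684e+05.
Re > 4000 → turbulent. Relative roughness ε/D = 0.000147/0.5472 = 0.000269. Swamee-Jain: f = 0.25/(log₁₀[0.000269/3.7 + 5.74/1.684e+05^0.9])² = 0.25/(log₁₀[7.26e-05 + 0.000114])² = 0.25/(-3.73)² = 0.01797.
Darcy-Weisbach: ΔP = f(L/D)(ρV²/2) = 0.01797·(7.412/0.5472)·(867.4·4.494²/2) = 0.01797·13.55·8761 = 2132 Pa.
ΔP = 2132 Pa = 2.132 kPa.

ΔP ≈ 2.132 kPa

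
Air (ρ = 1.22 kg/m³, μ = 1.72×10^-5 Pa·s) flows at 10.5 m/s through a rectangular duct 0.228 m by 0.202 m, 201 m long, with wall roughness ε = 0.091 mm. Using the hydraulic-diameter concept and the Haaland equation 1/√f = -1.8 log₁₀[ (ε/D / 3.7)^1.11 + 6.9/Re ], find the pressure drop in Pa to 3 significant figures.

ΔP ≈ 1180 Pa

Hydraulic diameter D_h = 4A/P = 4·(0.228·0.202)/(2·(0.228+0.202)) = 0.1842/0.86 = 0.2142 m.
Re = ρVD_h/μ = 1.22·10.5·0.2142/1.72e-05 = 1.595e+05.
ε/D_h = 9.1e-05/0.2142 = 0.000425; Haaland gives 1/√f = -1.8 log₁₀[4.23e-05+4.32e-05] = 7.322, so f = 0.01865.
ΔP = f(L/D_h)(ρV²/2) = 0.01865·201/0.2142·67.25 = 1177 Pa.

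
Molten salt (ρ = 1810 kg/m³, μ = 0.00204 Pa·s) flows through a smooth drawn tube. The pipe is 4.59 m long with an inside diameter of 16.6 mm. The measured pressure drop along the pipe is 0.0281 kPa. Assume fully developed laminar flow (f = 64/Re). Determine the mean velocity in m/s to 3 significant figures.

V ≈ 0.0258 m/s

For laminar flow, f = 64/Re with Re = ρVD/μ, so Darcy-Weisbach reduces to ΔP = 32μLV/D². Solving for V: V = ΔP·D²/(32μL) = 28.1·(0.0166)²/(32·0.00204·4.59) = 0.02584 m/s.
Check: Re = ρVD/μ = 1810·0.02584·0.0166/0.00204 = 380.6 < 2300, so the laminar assumption holds.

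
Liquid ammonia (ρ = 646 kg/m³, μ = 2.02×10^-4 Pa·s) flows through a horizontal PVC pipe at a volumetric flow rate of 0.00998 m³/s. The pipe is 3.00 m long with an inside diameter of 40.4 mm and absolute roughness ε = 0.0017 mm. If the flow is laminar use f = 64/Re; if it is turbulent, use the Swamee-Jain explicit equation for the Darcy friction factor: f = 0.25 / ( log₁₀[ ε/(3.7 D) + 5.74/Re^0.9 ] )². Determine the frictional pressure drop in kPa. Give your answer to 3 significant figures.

ΔP ≈ 18.2 kPa

Cross-sectional area A = πD²/4 = π(0.0404)²/4 = 0.001282 m²; mean velocity V = Q/A = 0.00998/0.001282 = 7.785 m/s.
Reynolds number Re = ρVD/μ = 646 · 7.785 · 0.0404 / 0.000202 = 1.006e+06.
Re > 4000 → turbulent. Relative roughness ε/D = 1.7e-06/0.0404 = 4.21e-05. Swamee-Jain: f = 0.25/(log₁₀[4.21e-05/3.7 + 5.74/1.006e+06^0.9])² = 0.25/(log₁₀[1.14e-05 + 2.27e-05])² = 0.25/(-4.467)² = 0.01253.
Darcy-Weisbach: ΔP = f(L/D)(ρV²/2) = 0.01253·(3/0.0404)·(646·7.785²/2) = 0.01253·74.26·1.958e+04 = 1.821e+04 Pa.
ΔP = 1.821e+04 Pa = 18.2 kPa.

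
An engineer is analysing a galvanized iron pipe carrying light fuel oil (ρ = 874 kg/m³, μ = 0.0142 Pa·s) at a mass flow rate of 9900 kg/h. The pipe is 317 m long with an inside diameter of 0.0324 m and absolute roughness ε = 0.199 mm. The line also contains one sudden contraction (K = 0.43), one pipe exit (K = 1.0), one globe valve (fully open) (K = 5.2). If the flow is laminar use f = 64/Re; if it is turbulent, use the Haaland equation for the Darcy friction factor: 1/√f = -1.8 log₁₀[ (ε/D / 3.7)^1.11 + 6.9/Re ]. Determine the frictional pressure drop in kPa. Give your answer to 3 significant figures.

ṁ = 9900 kg/h = 9900/3600 = 2.75 kg/s.
A = πD²/4 = π(0.0324)²/4 = 0.0008245 m²; mean velocity V = ṁ/(ρA) = 2.75/(874 · 0.0008245) = 3.816 m/s.
Reynolds number Re = ρVD/μ = 874 · 3.816 · 0.0324 / 0.0142 = 7610.
Re > 4000 → turbulent. Relative roughness ε/D = 0.000199/0.0324 = 0.00614. Haaland: 1/√f = -1.8 log₁₀[(0.00614/3.7)^1.11 + 6.9/7610] = -1.8 log₁₀[0.000821 + 0.000907] = 4.973, so f = 0.04044.
Total minor-loss coefficient ΣK = 1·0.43 + 1·1 + 1·5.2 = 6.63.
ΔP = [f·L/D + ΣK]·(ρV²/2) = [0.04044·317/0.0324 + 6.63]·(874·3.816²/2) = [395.7 + 6.63]·6364 = 2.561e+06 Pa.
ΔP = 2.561e+06 Pa = 2560 kPa.

ΔP ≈ 2560 kPa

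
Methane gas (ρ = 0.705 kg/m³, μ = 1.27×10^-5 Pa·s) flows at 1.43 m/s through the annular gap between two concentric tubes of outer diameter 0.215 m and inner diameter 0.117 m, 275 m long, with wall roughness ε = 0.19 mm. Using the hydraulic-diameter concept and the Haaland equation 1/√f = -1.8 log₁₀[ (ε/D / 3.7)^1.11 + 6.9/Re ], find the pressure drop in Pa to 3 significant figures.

Hydraulic diameter D_h = 4A/P = D_o - D_i = 0.215 - 0.117 = 0.098 m.
Re = ρVD_h/μ = 0.705·1.43·0.098/1.27e-05 = 7779.
ε/D_h = 0.00019/0.098 = 0.00194; Haaland gives 1/√f = -1.8 log₁₀[0.000228+0.000887] = 5.315, so f = 0.0354.
ΔP = f(L/D_h)(ρV²/2) = 0.0354·275/0.098·0.7208 = 71.61 Pa.

ΔP ≈ 71.6 Pa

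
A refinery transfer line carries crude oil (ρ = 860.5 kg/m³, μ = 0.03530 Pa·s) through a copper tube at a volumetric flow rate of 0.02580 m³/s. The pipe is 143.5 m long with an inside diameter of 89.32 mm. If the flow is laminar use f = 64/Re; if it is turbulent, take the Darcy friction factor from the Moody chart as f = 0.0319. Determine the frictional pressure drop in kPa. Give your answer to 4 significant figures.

Cross-sectional area A = πD²/4 = π(0.08932)²/4 = 0.006266 m²; mean velocity V = Q/A = 0.0258/0.006266 = 4.117 m/s.
Reynolds number Re = ρVD/μ = 860.5 · 4.117 · 0.08932 / 0.0353 = 8965.
Re > 4000 → turbulent; use the Moody-chart value f = 0.0319.
Darcy-Weisbach: ΔP = f(L/D)(ρV²/2) = 0.0319·(143.5/0.08932)·(860.5·4.117²/2) = 0.0319·1607·7294 = 3.738e+05 Pa.
ΔP = 3.738e+05 Pa = 373.8 kPa.

ΔP ≈ 373.8 kPa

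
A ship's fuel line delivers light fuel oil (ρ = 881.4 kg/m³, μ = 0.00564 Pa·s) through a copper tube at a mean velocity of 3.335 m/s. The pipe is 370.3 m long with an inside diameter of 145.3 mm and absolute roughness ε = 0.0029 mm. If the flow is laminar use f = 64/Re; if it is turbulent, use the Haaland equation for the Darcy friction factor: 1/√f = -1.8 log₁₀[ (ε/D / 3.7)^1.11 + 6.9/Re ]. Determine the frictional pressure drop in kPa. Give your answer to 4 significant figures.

ΔP ≈ 237.0 kPa

Reynolds number Re = ρVD/μ = 881.4 · 3.335 · 0.1453 / 0.00564 = 7.573e+04.
Re > 4000 → turbulent. Relative roughness ε/D = 2.9e-06/0.1453 = 2e-05. Haaland: 1/√f = -1.8 log₁₀[(2e-05/3.7)^1.11 + 6.9/7.573e+04] = -1.8 log₁₀[1.42e-06 + 9.11e-05] = 7.261, so f = 0.01897.
Darcy-Weisbach: ΔP = f(L/D)(ρV²/2) = 0.01897·(370.3/0.1453)·(881.4·3.335²/2) = 0.01897·2549·4902 = 2.37e+05 Pa.
ΔP = 2.37e+05 Pa = 237.0 kPa.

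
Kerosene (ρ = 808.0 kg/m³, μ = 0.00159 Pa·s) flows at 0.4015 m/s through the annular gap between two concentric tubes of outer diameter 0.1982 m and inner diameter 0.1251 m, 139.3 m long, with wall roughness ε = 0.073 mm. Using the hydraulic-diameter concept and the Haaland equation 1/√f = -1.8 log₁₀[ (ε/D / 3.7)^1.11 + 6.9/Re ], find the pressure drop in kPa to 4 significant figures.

Hydraulic diameter D_h = 4A/P = D_o - D_i = 0.1982 - 0.1251 = 0.0731 m.
Re = ρVD_h/μ = 808·0.4015·0.0731/0.00159 = 1.491e+04.
ε/D_h = 7.3e-05/0.0731 = 0.000999; Haaland gives 1/√f = -1.8 log₁₀[0.000109+0.000463] = 5.837, so f = 0.02935.
ΔP = f(L/D_h)(ρV²/2) = 0.02935·139.3/0.0731·65.13 = 3643 Pa.
ΔP = 3.643 kPa.

ΔP ≈ 3.643 kPa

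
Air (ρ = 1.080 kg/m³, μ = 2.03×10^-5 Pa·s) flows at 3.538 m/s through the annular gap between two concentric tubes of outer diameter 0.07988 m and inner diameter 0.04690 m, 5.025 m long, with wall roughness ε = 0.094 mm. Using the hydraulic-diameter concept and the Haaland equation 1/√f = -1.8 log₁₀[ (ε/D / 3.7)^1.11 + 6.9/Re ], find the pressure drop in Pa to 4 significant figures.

ΔP ≈ 39.55 Pa

Hydraulic diameter D_h = 4A/P = D_o - D_i = 0.07988 - 0.0469 = 0.03298 m.
Re = ρVD_h/μ = 1.08·3.538·0.03298/2.03e-05 = 6208.
ε/D_h = 9.4e-05/0.03298 = 0.00285; Haaland gives 1/√f = -1.8 log₁₀[0.00035+0.00111] = 5.103, so f = 0.0384.
ΔP = f(L/D_h)(ρV²/2) = 0.0384·5.025/0.03298·6.759 = 39.55 Pa.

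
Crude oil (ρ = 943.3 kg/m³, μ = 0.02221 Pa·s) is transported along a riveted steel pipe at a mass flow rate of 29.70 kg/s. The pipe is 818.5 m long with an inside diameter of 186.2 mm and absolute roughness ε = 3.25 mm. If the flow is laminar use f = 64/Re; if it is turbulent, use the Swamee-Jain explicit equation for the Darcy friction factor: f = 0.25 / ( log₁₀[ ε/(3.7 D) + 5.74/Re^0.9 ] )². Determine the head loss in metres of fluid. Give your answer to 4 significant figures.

A = πD²/4 = π(0.1862)²/4 = 0.02723 m²; mean velocity V = ṁ/(ρA) = 29.7/(943.3 · 0.02723) = 1.156 m/s.
Reynolds number Re = ρVD/μ = 943.3 · 1.156 · 0.1862 / 0.0222 = 9144.
Re > 4000 → turbulent. Relative roughness ε/D = 0.00325/0.1862 = 0.0175. Swamee-Jain: f = 0.25/(log₁₀[0.0175/3.7 + 5.74/9144^0.9])² = 0.25/(log₁₀[0.00472 + 0.00156])² = 0.25/(-2.202)² = 0.05156.
Darcy-Weisbach: ΔP = f(L/D)(ρV²/2) = 0.05156·(818.5/0.1862)·(943.3·1.156²/2) = 0.05156·4396·630.6 = 1.429e+05 Pa.
Head loss h_f = ΔP/(ρg) = 1.429e+05/(943.3·9.81) = 15.44 m.

h_f ≈ 15.44 m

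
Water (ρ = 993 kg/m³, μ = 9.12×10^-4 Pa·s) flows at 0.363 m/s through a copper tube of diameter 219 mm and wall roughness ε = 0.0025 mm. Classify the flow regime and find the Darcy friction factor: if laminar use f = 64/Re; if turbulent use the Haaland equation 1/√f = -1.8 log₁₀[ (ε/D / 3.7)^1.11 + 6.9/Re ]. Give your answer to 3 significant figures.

f ≈ 0.0184

Re = ρVD/μ = 993·0.363·0.219/0.000912 = 8.656e+04.
Re > 4000 → turbulent. ε/D = 2.5e-06/0.219 = 1.14e-05; Haaland: 1/√f = -1.8 log₁₀[7.64e-07 + 7.97e-05] = 7.37, so f = 0.01841.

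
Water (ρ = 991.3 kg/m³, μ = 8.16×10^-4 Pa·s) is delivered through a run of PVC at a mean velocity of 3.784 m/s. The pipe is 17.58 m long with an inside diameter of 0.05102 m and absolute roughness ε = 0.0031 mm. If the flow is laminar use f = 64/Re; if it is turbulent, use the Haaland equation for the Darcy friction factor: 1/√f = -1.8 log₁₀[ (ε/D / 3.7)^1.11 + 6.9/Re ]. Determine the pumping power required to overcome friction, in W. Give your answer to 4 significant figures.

P ≈ 292.9 W

Reynolds number Re = ρVD/μ = 991.3 · 3.784 · 0.05102 / 0.000816 = 2.345e+05.
Re > 4000 → turbulent. Relative roughness ε/D = 3.1e-06/0.05102 = 6.08e-05. Haaland: 1/√f = -1.8 log₁₀[(6.08e-05/3.7)^1.11 + 6.9/2.345e+05] = -1.8 log₁₀[4.89e-06 + 2.94e-05] = 8.036, so f = 0.01548.
Darcy-Weisbach: ΔP = f(L/D)(ρV²/2) = 0.01548·(17.58/0.05102)·(991.3·3.784²/2) = 0.01548·344.6·7097 = 3.787e+04 Pa.
Q = V·A = 3.784·0.002044 = 0.007736 m³/s.
Pumping power P = QΔP = 0.007736·3.787e+04 = 292.93 W = 292.9 W.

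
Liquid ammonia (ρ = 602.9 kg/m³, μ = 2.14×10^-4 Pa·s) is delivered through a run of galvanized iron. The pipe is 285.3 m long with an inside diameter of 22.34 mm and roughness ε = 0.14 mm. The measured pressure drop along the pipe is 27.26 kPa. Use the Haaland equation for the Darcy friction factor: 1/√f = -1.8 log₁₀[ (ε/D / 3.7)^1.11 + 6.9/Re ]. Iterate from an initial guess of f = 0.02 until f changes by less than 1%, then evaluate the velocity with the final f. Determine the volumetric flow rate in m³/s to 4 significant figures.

Q ≈ 1.760×10^-4 m³/s

Rearranging Darcy-Weisbach: V = √(2·ΔP·D/(f·L·ρ)). With ε/D = 0.00014/0.02234 = 0.00627, iterate starting from f = 0.02:
  f = 0.02 → V = √(2·2.726e+04·0.02234/(0.02·285.3·602.9)) = 0.595 m/s; Re = ρVD/μ = 3.745e+04; f → 0.03453
  f = 0.03453 → V = 0.4529 m/s; Re = 2.85e+04; f → 0.03509
  f = 0.03509 → V = 0.4492 m/s; Re = 2.827e+04; f → 0.0351
Converged (Δf/f < 1%). With the final f = 0.0351: V = √(2·2.726e+04·0.02234/(0.0351·285.3·602.9)) = 0.4491 m/s.
Q = V·A = 0.4491·(π/4·0.02234²) = 0.000176 m³/s = 1.760×10^-4 m³/s.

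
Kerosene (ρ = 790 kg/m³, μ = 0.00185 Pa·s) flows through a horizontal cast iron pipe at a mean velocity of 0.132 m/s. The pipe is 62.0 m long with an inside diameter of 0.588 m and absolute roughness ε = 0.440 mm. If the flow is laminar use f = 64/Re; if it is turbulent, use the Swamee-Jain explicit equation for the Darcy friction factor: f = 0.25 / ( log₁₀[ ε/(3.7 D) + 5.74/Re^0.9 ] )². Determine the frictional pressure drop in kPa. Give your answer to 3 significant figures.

Reynolds number Re = ρVD/μ = 790 · 0.132 · 0.588 / 0.00185 = 3.314e+04.
Re > 4000 → turbulent. Relative roughness ε/D = 0.00044/0.588 = 0.000748. Swamee-Jain: f = 0.25/(log₁₀[0.000748/3.7 + 5.74/3.314e+04^0.9])² = 0.25/(log₁₀[0.000202 + 0.00049])² = 0.25/(-3.159)² = 0.02504.
Darcy-Weisbach: ΔP = f(L/D)(ρV²/2) = 0.02504·(62/0.588)·(790·0.132²/2) = 0.02504·105.4·6.882 = 18.17 Pa.
ΔP = 18.17 Pa = 0.0182 kPa.

ΔP ≈ 0.0182 kPa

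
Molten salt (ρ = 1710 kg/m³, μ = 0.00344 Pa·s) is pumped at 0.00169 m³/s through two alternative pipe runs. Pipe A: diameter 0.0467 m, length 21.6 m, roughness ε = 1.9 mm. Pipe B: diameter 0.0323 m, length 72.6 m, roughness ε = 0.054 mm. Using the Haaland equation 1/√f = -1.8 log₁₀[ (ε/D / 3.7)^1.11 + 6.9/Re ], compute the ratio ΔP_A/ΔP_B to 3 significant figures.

Pipe A: V = Q/A = 0.00169/0.001713 = 0.9866 m/s; Re = 2.29e+04; ε/D = 0.0407; Haaland → f = 0.06645; ΔP_A = f(L/D)(ρV²/2) = 2.558e+04 Pa.
Pipe B: V = Q/A = 0.00169/0.0008194 = 2.062 m/s; Re = 3.312e+04; ε/D = 0.00167; Haaland → f = 0.02677; ΔP_B = f(L/D)(ρV²/2) = 2.188e+05 Pa.
ΔP_A/ΔP_B = 2.558e+04/2.188e+05 = 0.117.

ΔP_A/ΔP_B ≈ 0.117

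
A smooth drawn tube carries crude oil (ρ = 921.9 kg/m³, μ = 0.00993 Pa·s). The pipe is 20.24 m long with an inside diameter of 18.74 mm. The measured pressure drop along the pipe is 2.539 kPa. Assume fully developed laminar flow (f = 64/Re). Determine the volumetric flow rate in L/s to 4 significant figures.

For laminar flow, f = 64/Re with Re = ρVD/μ, so Darcy-Weisbach reduces to ΔP = 32μLV/D². Solving for V: V = ΔP·D²/(32μL) = 2539·(0.01874)²/(32·0.00993·20.24) = 0.1386 m/s.
Check: Re = ρVD/μ = 921.9·0.1386·0.01874/0.00993 = 241.2 < 2300, so the laminar assumption holds.
Q = V·A = 0.1386·(π/4·0.01874²) = 3.824e-05 m³/s = 0.03824 L/s.

Q ≈ 0.03824 L/s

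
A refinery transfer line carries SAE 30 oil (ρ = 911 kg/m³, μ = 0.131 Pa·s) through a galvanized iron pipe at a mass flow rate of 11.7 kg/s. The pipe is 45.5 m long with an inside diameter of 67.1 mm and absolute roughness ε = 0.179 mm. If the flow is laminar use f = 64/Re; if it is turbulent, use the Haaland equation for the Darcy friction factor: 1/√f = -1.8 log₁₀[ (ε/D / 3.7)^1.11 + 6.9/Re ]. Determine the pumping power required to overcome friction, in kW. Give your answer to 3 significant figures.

P ≈ 1.98 kW

A = πD²/4 = π(0.0671)²/4 = 0.003536 m²; mean velocity V = ṁ/(ρA) = 11.7/(911 · 0.003536) = 3.632 m/s.
Reynolds number Re = ρVD/μ = 911 · 3.632 · 0.0671 / 0.131 = 1695.
Re < 2300 → laminar flow, so f = 64/Re = 64/1695 = 0.03776 (the turbulent correlation is not needed).
Darcy-Weisbach: ΔP = f(L/D)(ρV²/2) = 0.03776·(45.5/0.0671)·(911·3.632²/2) = 0.03776·678.1·6008 = 1.539e+05 Pa.
Q = ṁ/ρ = 11.7/911 = 0.01284 m³/s.
Pumping power P = QΔP = 0.01284·1.539e+05 = 1976 W = 1.98 kW.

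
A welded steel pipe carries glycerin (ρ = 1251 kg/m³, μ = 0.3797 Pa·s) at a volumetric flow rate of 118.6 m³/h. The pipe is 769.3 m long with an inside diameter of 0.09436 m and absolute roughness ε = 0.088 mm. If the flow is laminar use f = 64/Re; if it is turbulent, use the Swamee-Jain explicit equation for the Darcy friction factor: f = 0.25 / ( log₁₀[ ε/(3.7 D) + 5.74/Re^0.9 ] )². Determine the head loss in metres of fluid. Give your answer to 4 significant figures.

h_f ≈ 403.0 m

Q = 118.6 m³/h = 118.6/3600 = 0.03294 m³/s.
Cross-sectional area A = πD²/4 = π(0.09436)²/4 = 0.006993 m²; mean velocity V = Q/A = 0.03294/0.006993 = 4.711 m/s.
Reynolds number Re = ρVD/μ = 1251 · 4.711 · 0.09436 / 0.38 = 1465.
Re < 2300 → laminar flow, so f = 64/Re = 64/1465 = 0.0437 (the turbulent correlation is not needed).
Darcy-Weisbach: ΔP = f(L/D)(ρV²/2) = 0.0437·(769.3/0.09436)·(1251·4.711²/2) = 0.0437·8153·1.388e+04 = 4.946e+06 Pa.
Head loss h_f = ΔP/(ρg) = 4.946e+06/(1251·9.81) = 403.0 m.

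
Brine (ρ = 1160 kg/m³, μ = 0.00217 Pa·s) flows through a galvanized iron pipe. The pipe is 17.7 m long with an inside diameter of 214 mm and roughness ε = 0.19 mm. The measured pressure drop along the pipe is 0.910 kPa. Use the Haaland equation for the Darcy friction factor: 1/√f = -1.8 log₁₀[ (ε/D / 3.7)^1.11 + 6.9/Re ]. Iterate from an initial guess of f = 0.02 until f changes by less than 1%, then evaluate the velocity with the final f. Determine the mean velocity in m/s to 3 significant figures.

Rearranging Darcy-Weisbach: V = √(2·ΔP·D/(f·L·ρ)). With ε/D = 0.00019/0.214 = 0.000888, iterate starting from f = 0.02:
  f = 0.02 → V = √(2·910·0.214/(0.02·17.7·1160)) = 0.9739 m/s; Re = ρVD/μ = 1.114e+05; f → 0.02135
  f = 0.02135 → V = 0.9425 m/s; Re = 1.078e+05; f → 0.02142
Converged (Δf/f < 1%). With the final f = 0.02142: V = √(2·910·0.214/(0.02142·17.7·1160)) = 0.9411 m/s.

V ≈ 0.941 m/s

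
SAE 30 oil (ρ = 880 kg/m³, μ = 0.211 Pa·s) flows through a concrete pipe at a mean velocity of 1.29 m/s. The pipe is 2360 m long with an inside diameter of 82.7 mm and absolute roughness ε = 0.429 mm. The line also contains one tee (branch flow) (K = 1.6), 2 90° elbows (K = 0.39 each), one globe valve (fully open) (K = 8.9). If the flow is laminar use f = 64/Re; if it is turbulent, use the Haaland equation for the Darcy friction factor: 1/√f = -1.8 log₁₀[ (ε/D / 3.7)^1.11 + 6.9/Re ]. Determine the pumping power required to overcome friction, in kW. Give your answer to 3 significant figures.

P ≈ 20.9 kW

Reynolds number Re = ρVD/μ = 880 · 1.29 · 0.0827 / 0.211 = 444.9.
Re < 2300 → laminar flow, so f = 64/Re = 64/444.9 = 0.1438 (the turbulent correlation is not needed).
Total minor-loss coefficient ΣK = 1·1.6 + 2·0.39 + 1·8.9 = 11.3.
ΔP = [f·L/D + ΣK]·(ρV²/2) = [0.1438·2360/0.0827 + 11.3]·(880·1.29²/2) = [4105 + 11.3]·732.2 = 3.014e+06 Pa.
Q = V·A = 1.29·0.005372 = 0.006929 m³/s.
Pumping power P = QΔP = 0.006929·3.014e+06 = 20880 W = 20.9 kW.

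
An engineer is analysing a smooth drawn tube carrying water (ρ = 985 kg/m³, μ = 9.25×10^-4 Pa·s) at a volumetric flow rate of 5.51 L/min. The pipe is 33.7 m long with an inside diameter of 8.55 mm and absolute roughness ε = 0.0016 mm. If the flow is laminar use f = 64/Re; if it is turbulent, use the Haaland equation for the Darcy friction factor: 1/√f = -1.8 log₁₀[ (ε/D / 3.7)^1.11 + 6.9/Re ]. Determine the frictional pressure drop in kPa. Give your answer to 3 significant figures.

Q = 5.51 L/min = 5.51/60000 = 9.183e-05 m³/s.
Cross-sectional area A = πD²/4 = π(0.00855)²/4 = 5.741e-05 m²; mean velocity V = Q/A = 9.183e-05/5.741e-05 = 1.599 m/s.
Reynolds number Re = ρVD/μ = 985 · 1.599 · 0.00855 / 0.000925 = 1.456e+04.
Re > 4000 → turbulent. Relative roughness ε/D = 1.6e-06/0.00855 = 0.000187. Haaland: 1/√f = -1.8 log₁₀[(0.000187/3.7)^1.11 + 6.9/1.456e+04] = -1.8 log₁₀[1.7e-05 + 0.000474] = 5.956, so f = 0.02819.
Darcy-Weisbach: ΔP = f(L/D)(ρV²/2) = 0.02819·(33.7/0.00855)·(985·1.599²/2) = 0.02819·3942·1260 = 1.4e+05 Pa.
ΔP = 1.4e+05 Pa = 140 kPa.

ΔP ≈ 140 kPa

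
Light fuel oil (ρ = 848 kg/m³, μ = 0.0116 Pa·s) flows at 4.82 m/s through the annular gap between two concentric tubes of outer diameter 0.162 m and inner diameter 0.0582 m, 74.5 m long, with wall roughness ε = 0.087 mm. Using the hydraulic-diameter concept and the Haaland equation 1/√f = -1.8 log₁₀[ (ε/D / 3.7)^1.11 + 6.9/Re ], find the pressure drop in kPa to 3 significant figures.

ΔP ≈ 173 kPa

Hydraulic diameter D_h = 4A/P = D_o - D_i = 0.162 - 0.0582 = 0.1038 m.
Re = ρVD_h/μ = 848·4.82·0.1038/0.0116 = 3.657e+04.
ε/D_h = 8.7e-05/0.1038 = 0.000838; Haaland gives 1/√f = -1.8 log₁₀[9e-05+0.000189] = 6.399, so f = 0.02442.
ΔP = f(L/D_h)(ρV²/2) = 0.02442·74.5/0.1038·9851 = 1.727e+05 Pa.
ΔP = 173 kPa.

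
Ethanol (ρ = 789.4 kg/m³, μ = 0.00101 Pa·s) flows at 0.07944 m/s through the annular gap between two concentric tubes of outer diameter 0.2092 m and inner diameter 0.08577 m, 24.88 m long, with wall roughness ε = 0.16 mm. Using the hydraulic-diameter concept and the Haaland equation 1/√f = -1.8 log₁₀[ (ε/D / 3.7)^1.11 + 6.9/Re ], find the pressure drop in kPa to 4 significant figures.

Hydraulic diameter D_h = 4A/P = D_o - D_i = 0.2092 - 0.08577 = 0.1234 m.
Re = ρVD_h/μ = 789.4·0.07944·0.1234/0.00101 = 7664.
ε/D_h = 0.00016/0.1234 = 0.0013; Haaland gives 1/√f = -1.8 log₁₀[0.000146+0.0009] = 5.365, so f = 0.03475.
ΔP = f(L/D_h)(ρV²/2) = 0.03475·24.88/0.1234·2.491 = 17.45 Pa.
ΔP = 0.01745 kPa.

ΔP ≈ 0.01745 kPa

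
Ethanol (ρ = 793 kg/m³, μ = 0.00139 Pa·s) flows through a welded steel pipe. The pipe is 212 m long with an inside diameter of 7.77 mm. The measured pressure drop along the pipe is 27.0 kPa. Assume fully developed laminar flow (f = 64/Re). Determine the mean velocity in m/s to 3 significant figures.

V ≈ 0.173 m/s

For laminar flow, f = 64/Re with Re = ρVD/μ, so Darcy-Weisbach reduces to ΔP = 32μLV/D². Solving for V: V = ΔP·D²/(32μL) = 2.7e+04·(0.00777)²/(32·0.00139·212) = 0.1729 m/s.
Check: Re = ρVD/μ = 793·0.1729·0.00777/0.00139 = 766.3 < 2300, so the laminar assumption holds.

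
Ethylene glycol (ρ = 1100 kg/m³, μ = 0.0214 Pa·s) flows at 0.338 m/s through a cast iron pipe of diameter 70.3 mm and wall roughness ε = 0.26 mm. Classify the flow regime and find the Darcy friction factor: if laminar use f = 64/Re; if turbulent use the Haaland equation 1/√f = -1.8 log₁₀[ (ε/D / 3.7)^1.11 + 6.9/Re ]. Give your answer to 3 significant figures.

f ≈ 0.0524

Re = ρVD/μ = 1100·0.338·0.0703/0.0214 = 1221.
Re < 2300 → laminar, so f = 64/Re = 0.0524 (roughness is irrelevant in laminar flow).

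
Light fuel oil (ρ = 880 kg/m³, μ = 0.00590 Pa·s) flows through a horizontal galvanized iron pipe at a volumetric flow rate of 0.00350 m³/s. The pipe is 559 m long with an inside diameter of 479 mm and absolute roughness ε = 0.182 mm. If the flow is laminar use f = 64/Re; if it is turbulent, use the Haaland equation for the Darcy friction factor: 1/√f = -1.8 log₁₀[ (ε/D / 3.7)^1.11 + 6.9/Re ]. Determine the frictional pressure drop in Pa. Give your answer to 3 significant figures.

ΔP ≈ 8.93 Pa

Cross-sectional area A = πD²/4 = π(0.479)²/4 = 0.1802 m²; mean velocity V = Q/A = 0.0035/0.1802 = 0.01942 m/s.
Reynolds number Re = ρVD/μ = 880 · 0.01942 · 0.479 / 0.0059 = 1388.
Re < 2300 → laminar flow, so f = 64/Re = 64/1388 = 0.04612 (the turbulent correlation is not needed).
Darcy-Weisbach: ΔP = f(L/D)(ρV²/2) = 0.04612·(559/0.479)·(880·0.01942²/2) = 0.04612·1167·0.166 = 8.934 Pa.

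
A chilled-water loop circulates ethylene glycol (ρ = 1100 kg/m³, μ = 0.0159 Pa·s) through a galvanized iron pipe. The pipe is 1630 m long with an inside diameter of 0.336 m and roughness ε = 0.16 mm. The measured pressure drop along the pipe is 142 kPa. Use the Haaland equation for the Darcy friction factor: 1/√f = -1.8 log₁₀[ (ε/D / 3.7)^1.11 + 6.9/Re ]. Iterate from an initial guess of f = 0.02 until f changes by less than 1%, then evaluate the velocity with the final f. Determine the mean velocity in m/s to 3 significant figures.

V ≈ 1.50 m/s

Rearranging Darcy-Weisbach: V = √(2·ΔP·D/(f·L·ρ)). With ε/D = 0.00016/0.336 = 0.000476, iterate starting from f = 0.02:
  f = 0.02 → V = √(2·1.42e+05·0.336/(0.02·1630·1100)) = 1.631 m/s; Re = ρVD/μ = 3.792e+04; f → 0.02332
  f = 0.02332 → V = 1.511 m/s; Re = 3.512e+04; f → 0.02366
  f = 0.02366 → V = 1.5 m/s; Re = 3.486e+04; f → 0.02369
Converged (Δf/f < 1%). With the final f = 0.02369: V = √(2·1.42e+05·0.336/(0.02369·1630·1100)) = 1.499 m/s.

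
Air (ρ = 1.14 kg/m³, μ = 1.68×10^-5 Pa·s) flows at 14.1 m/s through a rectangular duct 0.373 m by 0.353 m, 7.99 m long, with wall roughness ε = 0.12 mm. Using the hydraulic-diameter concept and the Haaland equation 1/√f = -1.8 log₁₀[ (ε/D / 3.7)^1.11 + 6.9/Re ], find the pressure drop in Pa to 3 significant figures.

ΔP ≈ 42.0 Pa

Hydraulic diameter D_h = 4A/P = 4·(0.373·0.353)/(2·(0.373+0.353)) = 0.5267/1.452 = 0.3627 m.
Re = ρVD_h/μ = 1.14·14.1·0.3627/1.68e-05 = 3.47e+05.
ε/D_h = 0.00012/0.3627 = 0.000331; Haaland gives 1/√f = -1.8 log₁₀[3.21e-05+1.99e-05] = 7.712, so f = 0.01681.
ΔP = f(L/D_h)(ρV²/2) = 0.01681·7.99/0.3627·113.3 = 41.97 Pa.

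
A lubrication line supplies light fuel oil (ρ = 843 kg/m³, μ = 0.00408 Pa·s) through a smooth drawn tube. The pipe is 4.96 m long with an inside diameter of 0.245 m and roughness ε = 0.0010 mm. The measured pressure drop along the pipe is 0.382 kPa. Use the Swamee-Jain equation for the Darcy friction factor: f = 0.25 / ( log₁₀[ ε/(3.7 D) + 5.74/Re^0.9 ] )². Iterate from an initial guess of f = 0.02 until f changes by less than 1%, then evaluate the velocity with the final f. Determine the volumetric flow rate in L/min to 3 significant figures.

Rearranging Darcy-Weisbach: V = √(2·ΔP·D/(f·L·ρ)). With ε/D = 1e-06/0.245 = 4.08e-06, iterate starting from f = 0.02:
  f = 0.02 → V = √(2·382·0.245/(0.02·4.96·843)) = 1.496 m/s; Re = ρVD/μ = 7.573e+04; f → 0.01897
  f = 0.01897 → V = 1.536 m/s; Re = 7.777e+04; f → 0.01886
Converged (Δf/f < 1%). With the final f = 0.01886: V = √(2·382·0.245/(0.01886·4.96·843)) = 1.541 m/s.
Q = V·A = 1.541·(π/4·0.245²) = 0.07263 m³/s = 4360 L/min.

Q ≈ 4360 L/min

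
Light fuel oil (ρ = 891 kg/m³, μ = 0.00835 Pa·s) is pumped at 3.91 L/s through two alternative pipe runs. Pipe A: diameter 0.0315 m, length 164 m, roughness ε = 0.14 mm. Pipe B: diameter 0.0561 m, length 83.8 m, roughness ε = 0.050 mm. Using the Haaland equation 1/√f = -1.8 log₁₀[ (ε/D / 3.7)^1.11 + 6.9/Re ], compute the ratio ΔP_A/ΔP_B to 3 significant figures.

ΔP_A/ΔP_B ≈ 36.9

Pipe A: V = Q/A = 0.00391/0.0007793 = 5.017 m/s; Re = 1.686e+04; ε/D = 0.00444; Haaland → f = 0.03412; ΔP_A = f(L/D)(ρV²/2) = 1.992e+06 Pa.
Pipe B: V = Q/A = 0.00391/0.002472 = 1.582 m/s; Re = 9469; ε/D = 0.000891; Haaland → f = 0.03246; ΔP_B = f(L/D)(ρV²/2) = 5.405e+04 Pa.
ΔP_A/ΔP_B = 1.992e+06/5.405e+04 = 36.9.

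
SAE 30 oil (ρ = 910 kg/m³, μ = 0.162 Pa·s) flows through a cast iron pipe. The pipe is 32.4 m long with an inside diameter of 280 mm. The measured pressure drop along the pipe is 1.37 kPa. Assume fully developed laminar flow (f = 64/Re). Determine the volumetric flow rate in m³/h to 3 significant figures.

For laminar flow, f = 64/Re with Re = ρVD/μ, so Darcy-Weisbach reduces to ΔP = 32μLV/D². Solving for V: V = ΔP·D²/(32μL) = 1370·(0.28)²/(32·0.162·32.4) = 0.6395 m/s.
Check: Re = ρVD/μ = 910·0.6395·0.28/0.162 = 1006 < 2300, so the laminar assumption holds.
Q = V·A = 0.6395·(π/4·0.28²) = 0.03938 m³/s = 142 m³/h.

Q ≈ 142 m³/h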